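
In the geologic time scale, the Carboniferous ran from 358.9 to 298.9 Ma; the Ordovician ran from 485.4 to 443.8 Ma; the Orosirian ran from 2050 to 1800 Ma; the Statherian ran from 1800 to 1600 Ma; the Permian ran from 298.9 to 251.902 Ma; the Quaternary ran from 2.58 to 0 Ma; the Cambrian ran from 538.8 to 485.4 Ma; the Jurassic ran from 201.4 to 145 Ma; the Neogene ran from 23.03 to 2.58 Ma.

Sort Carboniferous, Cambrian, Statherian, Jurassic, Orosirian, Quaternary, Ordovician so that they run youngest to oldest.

Quaternary → Jurassic → Carboniferous → Ordovician → Cambrian → Statherian → Orosirian

Read off each span (Ma): Carboniferous 358.9–298.9; Cambrian 538.8–485.4; Statherian 1800–1600; Jurassic 201.4–145; Orosirian 2050–1800; Quaternary 2.58–0; Ordovician 485.4–443.8.
Larger Ma is older, so oldest→youngest is Orosirian, Statherian, Cambrian, Ordovician, Carboniferous, Jurassic, Quaternary; reverse it for youngest→oldest.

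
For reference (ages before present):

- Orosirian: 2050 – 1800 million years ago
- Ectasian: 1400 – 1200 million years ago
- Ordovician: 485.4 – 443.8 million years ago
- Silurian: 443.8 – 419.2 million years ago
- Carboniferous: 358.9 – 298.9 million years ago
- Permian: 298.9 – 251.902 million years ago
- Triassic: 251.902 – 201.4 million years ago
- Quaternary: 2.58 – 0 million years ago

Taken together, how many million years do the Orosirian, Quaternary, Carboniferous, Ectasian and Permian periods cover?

559.578 million years

Duration is start − end for each: (2050 − 1800) + (2.58 − 0) + (358.9 − 298.9) + (1400 − 1200) + (298.9 − 251.902).
That is 250 + 2.58 + 60 + 200 + 46.998, which totals 559.578 million years.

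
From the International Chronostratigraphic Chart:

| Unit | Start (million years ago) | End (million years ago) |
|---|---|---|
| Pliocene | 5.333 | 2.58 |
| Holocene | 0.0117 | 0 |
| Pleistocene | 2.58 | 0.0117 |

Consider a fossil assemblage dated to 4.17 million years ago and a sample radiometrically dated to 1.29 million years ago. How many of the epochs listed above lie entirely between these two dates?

0

Checking each listed span, none has both start < 4.17 Ma and end > 1.29 Ma — every epoch straddles one of the two dates or lies outside them — so the count is 0.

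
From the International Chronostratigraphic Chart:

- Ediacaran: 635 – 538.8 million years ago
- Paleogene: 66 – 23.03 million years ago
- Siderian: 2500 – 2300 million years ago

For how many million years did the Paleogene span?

42.97 million years

66 − 23.03 = 42.97 million years.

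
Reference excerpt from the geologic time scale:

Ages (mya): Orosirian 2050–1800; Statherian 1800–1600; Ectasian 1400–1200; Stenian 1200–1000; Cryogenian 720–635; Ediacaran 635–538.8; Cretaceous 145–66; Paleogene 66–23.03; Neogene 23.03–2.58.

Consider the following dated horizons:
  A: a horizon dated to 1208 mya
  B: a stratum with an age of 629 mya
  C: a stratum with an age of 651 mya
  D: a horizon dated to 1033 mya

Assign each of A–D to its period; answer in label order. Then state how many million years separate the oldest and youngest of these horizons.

A: 1208 Ma lies in 1400–1200 Ma, so Ectasian.
B: 629 Ma lies in 635–538.8 Ma, so Ediacaran.
C: 651 Ma lies in 720–635 Ma, so Cryogenian.
D: 1033 Ma lies in 1200–1000 Ma, so Stenian.
Oldest = 1208 Ma, youngest = 629 Ma → span 579 Myr.

A — Ectasian; B — Ediacaran; C — Cryogenian; D — Stenian; span 579 million years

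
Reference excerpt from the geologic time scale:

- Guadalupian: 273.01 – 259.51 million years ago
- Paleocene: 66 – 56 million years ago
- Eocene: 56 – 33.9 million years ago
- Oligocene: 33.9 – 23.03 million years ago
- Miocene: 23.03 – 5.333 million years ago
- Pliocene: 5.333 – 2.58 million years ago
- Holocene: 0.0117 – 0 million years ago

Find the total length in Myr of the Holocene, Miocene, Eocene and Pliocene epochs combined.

Each duration: Holocene = 0.0117; Miocene = 17.697; Eocene = 22.1; Pliocene = 2.753.
Sum: 0.0117 + 17.697 + 22.1 + 2.753 = 42.5617 Myr.

42.5617 million years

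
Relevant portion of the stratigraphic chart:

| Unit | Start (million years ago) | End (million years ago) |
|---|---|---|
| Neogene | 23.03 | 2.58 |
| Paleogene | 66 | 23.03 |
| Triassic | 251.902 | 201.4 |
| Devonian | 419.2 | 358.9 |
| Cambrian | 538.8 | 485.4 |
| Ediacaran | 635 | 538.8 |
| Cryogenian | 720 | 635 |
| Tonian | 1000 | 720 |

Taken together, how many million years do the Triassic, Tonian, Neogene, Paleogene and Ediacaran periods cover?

490.122 million years

Each duration: Triassic = 50.502; Tonian = 280; Neogene = 20.45; Paleogene = 42.97; Ediacaran = 96.2.
Sum: 50.502 + 280 + 20.45 + 42.97 + 96.2 = 490.122 Myr.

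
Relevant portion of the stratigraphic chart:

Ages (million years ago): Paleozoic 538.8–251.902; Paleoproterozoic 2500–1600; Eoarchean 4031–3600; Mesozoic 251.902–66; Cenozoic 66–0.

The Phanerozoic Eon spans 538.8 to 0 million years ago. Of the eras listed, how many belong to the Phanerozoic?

Eras inside 538.8–0 Ma: Paleozoic, Mesozoic, Cenozoic — 3 in total.

3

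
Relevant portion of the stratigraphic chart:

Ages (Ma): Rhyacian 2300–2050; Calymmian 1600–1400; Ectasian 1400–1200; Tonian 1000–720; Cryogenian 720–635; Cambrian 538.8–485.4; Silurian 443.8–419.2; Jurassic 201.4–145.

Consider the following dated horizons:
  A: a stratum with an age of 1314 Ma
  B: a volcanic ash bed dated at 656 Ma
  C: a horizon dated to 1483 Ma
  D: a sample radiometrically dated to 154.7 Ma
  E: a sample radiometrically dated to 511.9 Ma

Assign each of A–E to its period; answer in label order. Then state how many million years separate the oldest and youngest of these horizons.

A — Ectasian; B — Cryogenian; C — Calymmian; D — Jurassic; E — Cambrian; span 1328.3 million years

A: 1314 Ma lies in 1400–1200 Ma, so Ectasian.
B: 656 Ma lies in 720–635 Ma, so Cryogenian.
C: 1483 Ma lies in 1600–1400 Ma, so Calymmian.
D: 154.7 Ma lies in 201.4–145 Ma, so Jurassic.
E: 511.9 Ma lies in 538.8–485.4 Ma, so Cambrian.
Oldest = 1483 Ma, youngest = 154.7 Ma → span 1328.3 Myr.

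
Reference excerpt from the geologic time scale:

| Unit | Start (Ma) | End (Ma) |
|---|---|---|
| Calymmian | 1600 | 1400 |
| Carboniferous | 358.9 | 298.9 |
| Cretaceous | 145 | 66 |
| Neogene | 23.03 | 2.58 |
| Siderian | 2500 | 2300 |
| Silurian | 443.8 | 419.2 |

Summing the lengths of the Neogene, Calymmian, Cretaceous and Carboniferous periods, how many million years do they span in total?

Each duration: Neogene = 20.45; Calymmian = 200; Cretaceous = 79; Carboniferous = 60.
Sum: 20.45 + 200 + 79 + 60 = 359.45 Myr.

359.45 million years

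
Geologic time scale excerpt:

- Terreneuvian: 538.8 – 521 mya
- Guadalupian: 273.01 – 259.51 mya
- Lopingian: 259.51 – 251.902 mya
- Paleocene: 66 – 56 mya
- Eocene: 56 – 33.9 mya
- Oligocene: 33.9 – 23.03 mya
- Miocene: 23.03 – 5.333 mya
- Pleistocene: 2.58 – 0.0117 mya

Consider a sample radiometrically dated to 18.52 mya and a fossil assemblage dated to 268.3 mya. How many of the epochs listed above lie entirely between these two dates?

268.3 Ma sits inside the Guadalupian (273.01–259.51) and 18.52 Ma inside the Miocene (23.03–5.333); neither of those is wholly between the two dates.
The listed epochs lying completely between them are Lopingian, Paleocene, Eocene, Oligocene — 4 in all.

4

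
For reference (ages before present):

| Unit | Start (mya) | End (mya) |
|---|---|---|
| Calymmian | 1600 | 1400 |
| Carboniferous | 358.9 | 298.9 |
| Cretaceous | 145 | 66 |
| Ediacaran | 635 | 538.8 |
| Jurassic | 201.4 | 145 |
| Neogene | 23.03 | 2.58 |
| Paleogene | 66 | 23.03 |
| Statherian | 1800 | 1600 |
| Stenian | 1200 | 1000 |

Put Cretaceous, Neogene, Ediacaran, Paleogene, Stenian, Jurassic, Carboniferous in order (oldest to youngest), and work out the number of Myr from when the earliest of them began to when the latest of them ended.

Stenian, Ediacaran, Carboniferous, Jurassic, Cretaceous, Paleogene, Neogene; total span 1197.42 Myr

From the excerpt: Cretaceous 145–66; Neogene 23.03–2.58; Ediacaran 635–538.8; Paleogene 66–23.03; Stenian 1200–1000; Jurassic 201.4–145; Carboniferous 358.9–298.9 (Ma).
Larger Ma is earlier, so the oldest is Stenian and the youngest is Neogene; oldest to youngest: Stenian, Ediacaran, Carboniferous, Jurassic, Cretaceous, Paleogene, Neogene.
Oldest start 1200 minus youngest end 2.58 gives 1197.42 Myr overall.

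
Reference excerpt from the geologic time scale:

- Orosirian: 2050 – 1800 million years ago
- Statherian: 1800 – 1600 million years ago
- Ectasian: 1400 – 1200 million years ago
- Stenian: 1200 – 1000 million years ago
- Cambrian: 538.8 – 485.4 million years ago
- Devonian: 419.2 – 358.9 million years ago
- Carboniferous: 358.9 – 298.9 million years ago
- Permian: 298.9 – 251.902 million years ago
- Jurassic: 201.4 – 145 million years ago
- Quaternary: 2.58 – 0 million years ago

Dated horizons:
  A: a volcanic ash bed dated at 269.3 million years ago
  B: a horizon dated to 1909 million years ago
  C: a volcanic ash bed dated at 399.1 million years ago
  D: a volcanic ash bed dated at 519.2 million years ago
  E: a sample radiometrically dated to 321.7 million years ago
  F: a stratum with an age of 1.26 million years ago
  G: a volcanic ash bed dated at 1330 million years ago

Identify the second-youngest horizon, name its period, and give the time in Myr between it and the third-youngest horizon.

A, in the Permian; 52.4 million years to E

Sorted youngest-first by Ma: F (1.26), A (269.3), E (321.7), C (399.1), D (519.2), G (1330), B (1909).
The second youngest is A at 269.3 Ma, which lies in 298.9–251.902 Ma: the Permian.
The third youngest is E at 321.7 Ma; separation = |269.3 − 321.7| = 52.4 Myr.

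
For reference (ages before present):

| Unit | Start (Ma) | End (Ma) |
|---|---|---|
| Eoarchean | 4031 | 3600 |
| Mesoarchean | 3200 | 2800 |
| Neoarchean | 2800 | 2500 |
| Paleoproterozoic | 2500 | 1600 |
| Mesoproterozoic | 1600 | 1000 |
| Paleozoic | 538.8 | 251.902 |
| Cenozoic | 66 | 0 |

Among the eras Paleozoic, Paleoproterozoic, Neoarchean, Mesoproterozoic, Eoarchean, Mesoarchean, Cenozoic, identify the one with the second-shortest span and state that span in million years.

Paleozoic, 286.898 million years

Durations: Paleozoic 286.898; Paleoproterozoic 900; Neoarchean 300; Mesoproterozoic 600; Eoarchean 431; Mesoarchean 400; Cenozoic 66 Myr.
Sorted shortest-first: Cenozoic (66), Paleozoic (286.898), Neoarchean (300), Mesoarchean (400), Eoarchean (431), Mesoproterozoic (600), Paleoproterozoic (900).
The second shortest is Paleozoic at 286.898 Myr.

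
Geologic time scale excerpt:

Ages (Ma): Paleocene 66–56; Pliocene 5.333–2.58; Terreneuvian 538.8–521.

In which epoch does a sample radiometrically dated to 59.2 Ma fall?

Paleocene

59.2 Ma lies between 66 and 56 Ma, so it falls in the Paleocene.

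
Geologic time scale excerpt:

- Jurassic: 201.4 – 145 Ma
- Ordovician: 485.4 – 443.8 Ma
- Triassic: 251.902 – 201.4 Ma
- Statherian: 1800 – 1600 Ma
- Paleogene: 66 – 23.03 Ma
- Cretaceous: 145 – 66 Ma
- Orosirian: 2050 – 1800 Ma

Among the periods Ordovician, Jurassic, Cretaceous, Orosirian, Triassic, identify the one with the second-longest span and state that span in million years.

Durations: Ordovician 41.6; Jurassic 56.4; Cretaceous 79; Orosirian 250; Triassic 50.502 Myr.
Sorted longest-first: Orosirian (250), Cretaceous (79), Jurassic (56.4), Triassic (50.502), Ordovician (41.6).
The second longest is Cretaceous at 79 Myr.

Cretaceous, 79 million years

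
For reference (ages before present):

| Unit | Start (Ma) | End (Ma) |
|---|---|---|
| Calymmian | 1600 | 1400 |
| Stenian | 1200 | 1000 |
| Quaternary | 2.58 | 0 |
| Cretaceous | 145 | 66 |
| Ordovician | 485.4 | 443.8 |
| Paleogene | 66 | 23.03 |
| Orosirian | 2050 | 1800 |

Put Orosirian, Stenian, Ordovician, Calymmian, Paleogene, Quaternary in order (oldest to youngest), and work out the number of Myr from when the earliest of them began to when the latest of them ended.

Orosirian → Calymmian → Stenian → Ordovician → Paleogene → Quaternary; total span 2050 Myr

Start ages (Ma): Orosirian 2050, Calymmian 1600, Stenian 1200, Ordovician 485.4, Paleogene 66, Quaternary 2.58.
Ordered oldest to youngest: Orosirian, Calymmian, Stenian, Ordovician, Paleogene, Quaternary.
Span = 2050 − 0 = 2050 Myr.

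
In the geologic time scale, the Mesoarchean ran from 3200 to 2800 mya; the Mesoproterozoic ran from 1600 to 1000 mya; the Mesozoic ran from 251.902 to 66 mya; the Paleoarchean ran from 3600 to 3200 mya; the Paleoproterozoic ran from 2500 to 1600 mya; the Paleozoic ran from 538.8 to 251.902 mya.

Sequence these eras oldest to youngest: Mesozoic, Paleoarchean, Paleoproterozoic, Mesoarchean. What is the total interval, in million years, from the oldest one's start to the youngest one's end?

Paleoarchean, Mesoarchean, Paleoproterozoic, Mesozoic; total span 3534 Myr

Start ages (Ma): Paleoarchean 3600, Mesoarchean 3200, Paleoproterozoic 2500, Mesozoic 251.902.
Ordered oldest to youngest: Paleoarchean, Mesoarchean, Paleoproterozoic, Mesozoic.
Span = 3600 − 66 = 3534 Myr.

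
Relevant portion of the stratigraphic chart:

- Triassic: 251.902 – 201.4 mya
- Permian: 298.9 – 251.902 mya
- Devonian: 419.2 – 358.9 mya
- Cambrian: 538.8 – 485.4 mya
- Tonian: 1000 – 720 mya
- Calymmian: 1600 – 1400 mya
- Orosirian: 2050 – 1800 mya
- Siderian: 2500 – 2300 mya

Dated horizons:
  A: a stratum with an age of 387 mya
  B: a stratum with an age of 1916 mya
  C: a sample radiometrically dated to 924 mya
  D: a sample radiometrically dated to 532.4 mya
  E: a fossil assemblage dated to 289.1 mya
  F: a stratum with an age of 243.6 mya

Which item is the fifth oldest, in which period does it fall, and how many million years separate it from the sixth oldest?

E, in the Permian; 45.5 million years to F

Sorted oldest-first by Ma: B (1916), C (924), D (532.4), A (387), E (289.1), F (243.6).
The fifth oldest is E at 289.1 Ma, which lies in 298.9–251.902 Ma: the Permian.
The sixth oldest is F at 243.6 Ma; separation = |289.1 − 243.6| = 45.5 Myr.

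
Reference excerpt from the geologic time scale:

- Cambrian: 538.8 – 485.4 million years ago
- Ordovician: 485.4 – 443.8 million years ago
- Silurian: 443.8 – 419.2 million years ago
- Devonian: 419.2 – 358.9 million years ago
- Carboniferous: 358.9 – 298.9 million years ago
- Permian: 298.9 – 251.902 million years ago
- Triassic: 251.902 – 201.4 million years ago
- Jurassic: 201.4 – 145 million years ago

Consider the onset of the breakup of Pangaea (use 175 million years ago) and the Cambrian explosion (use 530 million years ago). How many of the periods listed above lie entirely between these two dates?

6

530 Ma sits inside the Cambrian (538.8–485.4) and 175 Ma inside the Jurassic (201.4–145); neither of those is wholly between the two dates.
The listed periods lying completely between them are Ordovician, Silurian, Devonian, Carboniferous, Permian, Triassic — 6 in all.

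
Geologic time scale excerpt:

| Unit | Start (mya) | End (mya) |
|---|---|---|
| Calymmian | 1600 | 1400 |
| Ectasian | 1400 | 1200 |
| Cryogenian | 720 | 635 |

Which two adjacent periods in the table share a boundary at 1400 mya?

The Calymmian ends at 1400 mya and the Ectasian begins at 1400 mya, so they share that boundary.

Calymmian and Ectasian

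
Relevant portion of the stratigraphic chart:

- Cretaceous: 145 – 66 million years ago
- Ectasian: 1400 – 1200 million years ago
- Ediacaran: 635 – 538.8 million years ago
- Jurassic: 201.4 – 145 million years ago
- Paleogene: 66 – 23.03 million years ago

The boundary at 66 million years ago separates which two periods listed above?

The Cretaceous ends at 66 million years ago and the Paleogene begins at 66 million years ago, so they share that boundary.

Cretaceous and Paleogene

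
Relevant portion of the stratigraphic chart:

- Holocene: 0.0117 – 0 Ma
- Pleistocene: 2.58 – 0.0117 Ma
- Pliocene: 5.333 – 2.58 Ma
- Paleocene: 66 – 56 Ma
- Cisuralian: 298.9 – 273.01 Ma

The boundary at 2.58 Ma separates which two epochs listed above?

Pliocene and Pleistocene

The Pliocene ends at 2.58 Ma and the Pleistocene begins at 2.58 Ma, so they share that boundary.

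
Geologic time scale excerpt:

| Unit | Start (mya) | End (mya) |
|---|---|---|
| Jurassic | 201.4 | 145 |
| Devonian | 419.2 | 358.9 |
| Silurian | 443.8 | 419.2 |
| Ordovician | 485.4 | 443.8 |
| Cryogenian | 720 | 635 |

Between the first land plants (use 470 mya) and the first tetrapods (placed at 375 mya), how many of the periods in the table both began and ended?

470 Ma sits inside the Ordovician (485.4–443.8) and 375 Ma inside the Devonian (419.2–358.9); neither of those is wholly between the two dates.
The listed periods lying completely between them are Silurian — 1 in all.

1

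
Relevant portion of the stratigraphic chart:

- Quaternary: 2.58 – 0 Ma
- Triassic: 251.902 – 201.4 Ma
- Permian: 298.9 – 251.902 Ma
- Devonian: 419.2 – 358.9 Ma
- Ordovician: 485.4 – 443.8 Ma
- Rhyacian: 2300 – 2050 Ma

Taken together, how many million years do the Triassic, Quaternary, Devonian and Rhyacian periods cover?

Each duration: Triassic = 50.502; Quaternary = 2.58; Devonian = 60.3; Rhyacian = 250.
Sum: 50.502 + 2.58 + 60.3 + 250 = 363.382 Myr.

363.382 million years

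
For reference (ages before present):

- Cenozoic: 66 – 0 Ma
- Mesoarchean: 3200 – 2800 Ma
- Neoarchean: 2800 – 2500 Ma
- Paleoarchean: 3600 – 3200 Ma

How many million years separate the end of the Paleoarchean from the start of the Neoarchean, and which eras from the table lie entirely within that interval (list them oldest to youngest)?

The Paleoarchean closes at 3200 Ma and the Neoarchean opens at 2800 Ma, so the interval is 3200 − 2800 = 400 Myr.
An era fits inside if it starts at or after 3200 Ma and ends at or before 2800 Ma; oldest first that gives Mesoarchean.

400 million years; Mesoarchean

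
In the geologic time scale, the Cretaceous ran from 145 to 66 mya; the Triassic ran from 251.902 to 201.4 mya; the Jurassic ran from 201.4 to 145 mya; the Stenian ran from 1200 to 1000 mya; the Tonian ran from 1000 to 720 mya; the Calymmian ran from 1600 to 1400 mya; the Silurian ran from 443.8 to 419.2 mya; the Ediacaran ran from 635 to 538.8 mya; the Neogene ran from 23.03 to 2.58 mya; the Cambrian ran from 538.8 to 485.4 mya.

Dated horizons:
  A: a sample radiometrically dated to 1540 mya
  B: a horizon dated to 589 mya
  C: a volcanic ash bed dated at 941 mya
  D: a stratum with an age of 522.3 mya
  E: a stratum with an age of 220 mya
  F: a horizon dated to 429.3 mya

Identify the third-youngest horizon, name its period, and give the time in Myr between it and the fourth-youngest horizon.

Smaller Ma means younger, so youngest first: E 220 < F 429.3 < D 522.3 < B 589 < C 941 < A 1540.
Counting 3 along gives D (522.3 Ma); the excerpt puts that inside the Cambrian, 538.8–485.4 Ma.
Next in line is B (589 Ma), and 589 − 522.3 = 66.7 Myr.

D, in the Cambrian; 66.7 million years to B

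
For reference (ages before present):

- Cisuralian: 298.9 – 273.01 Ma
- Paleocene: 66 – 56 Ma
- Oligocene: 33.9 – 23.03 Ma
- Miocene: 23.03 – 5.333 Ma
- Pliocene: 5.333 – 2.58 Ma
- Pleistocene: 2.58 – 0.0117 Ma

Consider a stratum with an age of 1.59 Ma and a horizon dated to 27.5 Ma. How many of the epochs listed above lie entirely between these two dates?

27.5 Ma sits inside the Oligocene (33.9–23.03) and 1.59 Ma inside the Pleistocene (2.58–0.0117); neither of those is wholly between the two dates.
The listed epochs lying completely between them are Miocene, Pliocene — 2 in all.

2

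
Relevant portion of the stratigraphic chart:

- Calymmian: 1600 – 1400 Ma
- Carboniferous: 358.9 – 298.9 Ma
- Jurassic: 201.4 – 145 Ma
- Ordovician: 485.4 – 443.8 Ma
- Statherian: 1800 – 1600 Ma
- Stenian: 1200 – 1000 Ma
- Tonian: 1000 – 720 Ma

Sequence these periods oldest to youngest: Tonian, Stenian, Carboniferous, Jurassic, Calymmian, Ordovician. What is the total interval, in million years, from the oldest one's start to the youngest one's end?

Start ages (Ma): Calymmian 1600, Stenian 1200, Tonian 1000, Ordovician 485.4, Carboniferous 358.9, Jurassic 201.4.
Ordered oldest to youngest: Calymmian, Stenian, Tonian, Ordovician, Carboniferous, Jurassic.
Span = 1600 − 145 = 1455 Myr.

Calymmian, Stenian, Tonian, Ordovician, Carboniferous, Jurassic; total span 1455 Myr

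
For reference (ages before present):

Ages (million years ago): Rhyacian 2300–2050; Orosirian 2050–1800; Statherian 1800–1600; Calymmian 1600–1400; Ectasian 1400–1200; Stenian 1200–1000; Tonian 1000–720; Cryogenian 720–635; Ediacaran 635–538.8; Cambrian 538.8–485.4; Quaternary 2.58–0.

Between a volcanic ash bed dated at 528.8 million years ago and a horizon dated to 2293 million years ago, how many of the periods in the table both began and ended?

2293 Ma sits inside the Rhyacian (2300–2050) and 528.8 Ma inside the Cambrian (538.8–485.4); neither of those is wholly between the two dates.
The listed periods lying completely between them are Orosirian, Statherian, Calymmian, Ectasian, Stenian, Tonian, Cryogenian, Ediacaran — 8 in all.

8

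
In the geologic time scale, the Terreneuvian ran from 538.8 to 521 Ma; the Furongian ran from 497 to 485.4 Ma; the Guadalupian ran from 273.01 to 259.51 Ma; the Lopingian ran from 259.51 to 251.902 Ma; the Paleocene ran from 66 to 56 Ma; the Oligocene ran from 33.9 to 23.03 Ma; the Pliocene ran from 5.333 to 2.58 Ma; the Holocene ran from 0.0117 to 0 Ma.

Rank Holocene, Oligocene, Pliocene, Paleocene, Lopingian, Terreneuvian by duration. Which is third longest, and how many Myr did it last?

Paleocene, 10 million years

Start − end for each: Holocene 0.0117 − 0 = 0.0117; Oligocene 33.9 − 23.03 = 10.87; Pliocene 5.333 − 2.58 = 2.753; Paleocene 66 − 56 = 10; Lopingian 259.51 − 251.902 = 7.608; Terreneuvian 538.8 − 521 = 17.8.
Ranking these from longest: Terreneuvian > Oligocene > Paleocene > Lopingian > Pliocene > Holocene.
Position 3 in that ranking is Paleocene, which lasted 10 Myr.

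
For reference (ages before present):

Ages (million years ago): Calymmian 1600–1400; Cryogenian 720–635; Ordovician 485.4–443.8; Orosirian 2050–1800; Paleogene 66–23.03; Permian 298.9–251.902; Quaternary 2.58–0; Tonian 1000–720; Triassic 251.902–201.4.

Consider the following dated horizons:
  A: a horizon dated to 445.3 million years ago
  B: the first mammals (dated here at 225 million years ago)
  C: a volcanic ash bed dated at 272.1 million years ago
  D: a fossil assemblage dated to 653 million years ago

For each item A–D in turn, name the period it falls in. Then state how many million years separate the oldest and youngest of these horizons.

A — Ordovician; B — Triassic; C — Permian; D — Cryogenian; span 428 million years

A: 445.3 Ma lies in 485.4–443.8 Ma, so Ordovician.
B: 225 Ma lies in 251.902–201.4 Ma, so Triassic.
C: 272.1 Ma lies in 298.9–251.902 Ma, so Permian.
D: 653 Ma lies in 720–635 Ma, so Cryogenian.
Oldest = 653 Ma, youngest = 225 Ma → span 428 Myr.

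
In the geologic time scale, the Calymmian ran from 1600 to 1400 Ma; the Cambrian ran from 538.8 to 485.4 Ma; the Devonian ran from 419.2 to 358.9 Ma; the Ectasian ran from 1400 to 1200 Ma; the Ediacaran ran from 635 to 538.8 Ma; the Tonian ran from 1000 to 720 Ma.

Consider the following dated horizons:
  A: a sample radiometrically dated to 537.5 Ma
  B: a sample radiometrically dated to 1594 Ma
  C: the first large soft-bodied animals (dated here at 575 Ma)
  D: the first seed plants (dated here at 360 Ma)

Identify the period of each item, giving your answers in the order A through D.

A: 537.5 Ma lies in 538.8–485.4 Ma, so Cambrian.
B: 1594 Ma lies in 1600–1400 Ma, so Calymmian.
C: 575 Ma lies in 635–538.8 Ma, so Ediacaran.
D: 360 Ma lies in 419.2–358.9 Ma, so Devonian.

A — Cambrian; B — Calymmian; C — Ediacaran; D — Devonian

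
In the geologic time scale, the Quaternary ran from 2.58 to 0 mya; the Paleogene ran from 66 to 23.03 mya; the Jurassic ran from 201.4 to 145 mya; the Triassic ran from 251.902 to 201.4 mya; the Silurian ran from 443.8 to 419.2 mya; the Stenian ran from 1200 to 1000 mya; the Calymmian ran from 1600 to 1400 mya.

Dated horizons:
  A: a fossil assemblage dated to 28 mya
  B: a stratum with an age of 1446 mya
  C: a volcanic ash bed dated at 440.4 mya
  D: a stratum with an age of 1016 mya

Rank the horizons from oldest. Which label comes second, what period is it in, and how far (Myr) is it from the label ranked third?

Larger Ma means older, so oldest first: B 1446 > D 1016 > C 440.4 > A 28.
Counting 2 along gives D (1016 Ma); the excerpt puts that inside the Stenian, 1200–1000 Ma.
Next in line is C (440.4 Ma), and 1016 − 440.4 = 575.6 Myr.

D, in the Stenian; 575.6 million years to C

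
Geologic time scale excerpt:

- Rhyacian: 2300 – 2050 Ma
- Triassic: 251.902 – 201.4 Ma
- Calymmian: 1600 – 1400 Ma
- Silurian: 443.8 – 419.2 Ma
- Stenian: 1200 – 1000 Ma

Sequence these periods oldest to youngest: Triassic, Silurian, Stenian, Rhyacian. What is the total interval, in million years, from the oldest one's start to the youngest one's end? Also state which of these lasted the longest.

From the excerpt: Triassic 251.902–201.4; Silurian 443.8–419.2; Stenian 1200–1000; Rhyacian 2300–2050 (Ma).
Larger Ma is earlier, so the oldest is Rhyacian and the youngest is Triassic; oldest to youngest: Rhyacian, Stenian, Silurian, Triassic.
Oldest start 2300 minus youngest end 201.4 gives 2098.6 Myr overall.
Individual lengths (start − end): Stenian 200; Triassic 50.502; Rhyacian 250; Silurian 24.6. The largest is Rhyacian at 250 Myr.

Rhyacian, Stenian, Silurian, Triassic; total span 2098.6 Myr; longest is Rhyacian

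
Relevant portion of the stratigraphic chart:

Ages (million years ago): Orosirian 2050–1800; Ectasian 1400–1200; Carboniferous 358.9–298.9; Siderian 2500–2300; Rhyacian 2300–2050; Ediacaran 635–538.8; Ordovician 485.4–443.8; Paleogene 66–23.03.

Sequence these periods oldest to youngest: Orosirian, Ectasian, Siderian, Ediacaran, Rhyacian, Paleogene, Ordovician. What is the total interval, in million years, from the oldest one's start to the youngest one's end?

From the excerpt: Orosirian 2050–1800; Ectasian 1400–1200; Siderian 2500–2300; Ediacaran 635–538.8; Rhyacian 2300–2050; Paleogene 66–23.03; Ordovician 485.4–443.8 (Ma).
Larger Ma is earlier, so the oldest is Siderian and the youngest is Paleogene; oldest to youngest: Siderian, Rhyacian, Orosirian, Ectasian, Ediacaran, Ordovician, Paleogene.
Oldest start 2500 minus youngest end 23.03 gives 2476.97 Myr overall.

Siderian, Rhyacian, Orosirian, Ectasian, Ediacaran, Ordovician, Paleogene; total span 2476.97 Myr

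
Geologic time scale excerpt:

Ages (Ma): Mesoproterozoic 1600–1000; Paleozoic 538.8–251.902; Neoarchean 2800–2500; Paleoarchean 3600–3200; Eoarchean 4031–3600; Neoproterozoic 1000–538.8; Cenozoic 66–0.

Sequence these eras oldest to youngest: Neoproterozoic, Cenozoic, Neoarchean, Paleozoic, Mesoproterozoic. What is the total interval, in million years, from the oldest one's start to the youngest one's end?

Neoarchean → Mesoproterozoic → Neoproterozoic → Paleozoic → Cenozoic; total span 2800 Myr

Start ages (Ma): Neoarchean 2800, Mesoproterozoic 1600, Neoproterozoic 1000, Paleozoic 538.8, Cenozoic 66.
Ordered oldest to youngest: Neoarchean, Mesoproterozoic, Neoproterozoic, Paleozoic, Cenozoic.
Span = 2800 − 0 = 2800 Myr.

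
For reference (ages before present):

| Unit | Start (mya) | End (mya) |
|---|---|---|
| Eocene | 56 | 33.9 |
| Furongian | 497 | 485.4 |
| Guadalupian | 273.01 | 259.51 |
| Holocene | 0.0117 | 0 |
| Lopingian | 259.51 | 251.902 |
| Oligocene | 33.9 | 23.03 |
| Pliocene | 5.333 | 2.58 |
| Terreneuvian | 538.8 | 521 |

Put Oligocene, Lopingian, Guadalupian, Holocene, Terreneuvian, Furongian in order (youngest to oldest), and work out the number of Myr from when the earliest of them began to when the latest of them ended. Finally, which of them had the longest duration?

Holocene → Oligocene → Lopingian → Guadalupian → Furongian → Terreneuvian; total span 538.8 Myr; longest is Terreneuvian

Start ages (Ma): Terreneuvian 538.8, Furongian 497, Guadalupian 273.01, Lopingian 259.51, Oligocene 33.9, Holocene 0.0117.
Ordered youngest to oldest: Holocene, Oligocene, Lopingian, Guadalupian, Furongian, Terreneuvian.
Span = 538.8 − 0 = 538.8 Myr.
Durations: Holocene 0.0117, Lopingian 7.608, Oligocene 10.87, Terreneuvian 17.8, Guadalupian 13.5, Furongian 11.6 → longest is Terreneuvian (17.8 Myr).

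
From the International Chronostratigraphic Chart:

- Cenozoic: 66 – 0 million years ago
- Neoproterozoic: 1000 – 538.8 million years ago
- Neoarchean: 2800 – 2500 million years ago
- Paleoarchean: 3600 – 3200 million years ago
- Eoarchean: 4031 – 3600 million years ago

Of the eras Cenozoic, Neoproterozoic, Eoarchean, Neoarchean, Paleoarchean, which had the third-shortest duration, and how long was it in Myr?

Paleoarchean, 400 million years

Durations: Cenozoic 66; Neoproterozoic 461.2; Eoarchean 431; Neoarchean 300; Paleoarchean 400 Myr.
Sorted shortest-first: Cenozoic (66), Neoarchean (300), Paleoarchean (400), Eoarchean (431), Neoproterozoic (461.2).
The third shortest is Paleoarchean at 400 Myr.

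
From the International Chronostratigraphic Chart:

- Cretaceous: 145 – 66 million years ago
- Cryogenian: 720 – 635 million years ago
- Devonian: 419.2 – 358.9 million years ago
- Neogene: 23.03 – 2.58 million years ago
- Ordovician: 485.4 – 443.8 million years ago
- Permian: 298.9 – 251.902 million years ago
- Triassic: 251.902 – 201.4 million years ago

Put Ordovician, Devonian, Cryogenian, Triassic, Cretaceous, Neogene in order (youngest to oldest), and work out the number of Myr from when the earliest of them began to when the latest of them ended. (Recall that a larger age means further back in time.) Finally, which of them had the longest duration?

Neogene, Cretaceous, Triassic, Devonian, Ordovician, Cryogenian; total span 717.42 Myr; longest is Cryogenian

From the excerpt: Ordovician 485.4–443.8; Devonian 419.2–358.9; Cryogenian 720–635; Triassic 251.902–201.4; Cretaceous 145–66; Neogene 23.03–2.58 (Ma).
Larger Ma is earlier, so the oldest is Cryogenian and the youngest is Neogene; youngest to oldest: Neogene, Cretaceous, Triassic, Devonian, Ordovician, Cryogenian.
Oldest start 720 minus youngest end 2.58 gives 717.42 Myr overall.
Individual lengths (start − end): Cretaceous 79; Ordovician 41.6; Devonian 60.3; Cryogenian 85; Neogene 20.45; Triassic 50.502. The largest is Cryogenian at 85 Myr.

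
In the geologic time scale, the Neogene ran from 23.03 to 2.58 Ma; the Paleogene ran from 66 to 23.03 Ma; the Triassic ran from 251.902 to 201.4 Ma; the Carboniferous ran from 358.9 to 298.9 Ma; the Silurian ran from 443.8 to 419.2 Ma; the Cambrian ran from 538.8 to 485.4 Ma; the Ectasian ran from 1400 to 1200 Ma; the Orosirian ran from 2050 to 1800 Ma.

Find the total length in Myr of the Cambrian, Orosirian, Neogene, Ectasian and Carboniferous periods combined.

583.85 million years

Duration is start − end for each: (538.8 − 485.4) + (2050 − 1800) + (23.03 − 2.58) + (1400 − 1200) + (358.9 − 298.9).
That is 53.4 + 250 + 20.45 + 200 + 60, which totals 583.85 million years.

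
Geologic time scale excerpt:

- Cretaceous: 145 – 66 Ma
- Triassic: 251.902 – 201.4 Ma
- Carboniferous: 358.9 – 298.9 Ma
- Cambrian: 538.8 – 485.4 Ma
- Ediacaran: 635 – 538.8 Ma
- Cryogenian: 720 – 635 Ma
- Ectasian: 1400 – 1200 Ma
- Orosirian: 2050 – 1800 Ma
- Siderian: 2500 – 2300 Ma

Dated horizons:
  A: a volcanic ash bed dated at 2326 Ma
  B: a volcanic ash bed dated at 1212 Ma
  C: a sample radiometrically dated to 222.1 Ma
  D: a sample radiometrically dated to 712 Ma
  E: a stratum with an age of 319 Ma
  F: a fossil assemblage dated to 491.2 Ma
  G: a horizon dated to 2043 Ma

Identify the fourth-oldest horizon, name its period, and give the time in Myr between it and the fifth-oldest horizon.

D, in the Cryogenian; 220.8 million years to F

Larger Ma means older, so oldest first: A 2326 > G 2043 > B 1212 > D 712 > F 491.2 > E 319 > C 222.1.
Counting 4 along gives D (712 Ma); the excerpt puts that inside the Cryogenian, 720–635 Ma.
Next in line is F (491.2 Ma), and 712 − 491.2 = 220.8 Myr.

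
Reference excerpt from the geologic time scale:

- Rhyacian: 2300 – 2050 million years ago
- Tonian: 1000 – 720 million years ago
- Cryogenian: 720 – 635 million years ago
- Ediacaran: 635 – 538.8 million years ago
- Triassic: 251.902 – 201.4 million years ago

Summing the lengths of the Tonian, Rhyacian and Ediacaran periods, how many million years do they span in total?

626.2 million years

Duration is start − end for each: (1000 − 720) + (2300 − 2050) + (635 − 538.8).
That is 280 + 250 + 96.2, which totals 626.2 million years.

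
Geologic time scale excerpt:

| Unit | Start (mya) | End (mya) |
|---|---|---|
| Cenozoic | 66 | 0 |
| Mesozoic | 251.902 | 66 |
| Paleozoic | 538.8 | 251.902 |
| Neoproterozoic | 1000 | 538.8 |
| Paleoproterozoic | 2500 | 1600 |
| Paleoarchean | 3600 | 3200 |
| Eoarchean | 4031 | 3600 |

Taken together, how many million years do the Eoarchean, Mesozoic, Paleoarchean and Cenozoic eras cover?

1082.902 million years

Each duration: Eoarchean = 431; Mesozoic = 185.902; Paleoarchean = 400; Cenozoic = 66.
Sum: 431 + 185.902 + 400 + 66 = 1082.902 Myr.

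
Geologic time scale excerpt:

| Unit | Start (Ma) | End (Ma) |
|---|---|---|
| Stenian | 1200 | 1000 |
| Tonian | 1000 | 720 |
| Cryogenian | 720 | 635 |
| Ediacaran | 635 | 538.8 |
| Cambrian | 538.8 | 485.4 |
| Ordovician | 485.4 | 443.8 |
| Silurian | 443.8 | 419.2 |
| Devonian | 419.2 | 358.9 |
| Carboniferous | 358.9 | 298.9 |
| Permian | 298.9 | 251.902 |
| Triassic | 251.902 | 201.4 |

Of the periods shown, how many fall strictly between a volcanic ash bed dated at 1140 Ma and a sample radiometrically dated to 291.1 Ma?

1140 Ma sits inside the Stenian (1200–1000) and 291.1 Ma inside the Permian (298.9–251.902); neither of those is wholly between the two dates.
The listed periods lying completely between them are Tonian, Cryogenian, Ediacaran, Cambrian, Ordovician, Silurian, Devonian, Carboniferous — 8 in all.

8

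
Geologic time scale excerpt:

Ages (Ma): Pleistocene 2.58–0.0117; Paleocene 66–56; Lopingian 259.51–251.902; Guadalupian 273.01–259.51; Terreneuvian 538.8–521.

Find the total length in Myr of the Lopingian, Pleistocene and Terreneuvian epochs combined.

Each duration: Lopingian = 7.608; Pleistocene = 2.5683; Terreneuvian = 17.8.
Sum: 7.608 + 2.5683 + 17.8 = 27.9763 Myr.

27.9763 million years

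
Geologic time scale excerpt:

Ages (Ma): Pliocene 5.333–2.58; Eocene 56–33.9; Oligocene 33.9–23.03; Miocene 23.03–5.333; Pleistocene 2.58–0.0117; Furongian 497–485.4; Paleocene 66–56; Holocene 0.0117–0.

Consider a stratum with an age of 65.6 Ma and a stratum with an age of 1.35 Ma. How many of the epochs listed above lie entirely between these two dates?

The older date is 65.6 Ma and the younger is 1.35 Ma.
Epochs with start < 65.6 and end > 1.35 Ma: Eocene (56–33.9), Oligocene (33.9–23.03), Miocene (23.03–5.333), Pliocene (5.333–2.58).
That is 4 complete epochs.

4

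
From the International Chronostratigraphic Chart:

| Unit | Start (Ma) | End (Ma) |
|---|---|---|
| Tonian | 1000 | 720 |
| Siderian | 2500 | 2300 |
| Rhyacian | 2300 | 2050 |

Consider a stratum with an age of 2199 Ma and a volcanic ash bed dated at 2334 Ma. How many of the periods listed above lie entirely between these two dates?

Checking each listed span, none has both start < 2334 Ma and end > 2199 Ma — every period straddles one of the two dates or lies outside them — so the count is 0.

0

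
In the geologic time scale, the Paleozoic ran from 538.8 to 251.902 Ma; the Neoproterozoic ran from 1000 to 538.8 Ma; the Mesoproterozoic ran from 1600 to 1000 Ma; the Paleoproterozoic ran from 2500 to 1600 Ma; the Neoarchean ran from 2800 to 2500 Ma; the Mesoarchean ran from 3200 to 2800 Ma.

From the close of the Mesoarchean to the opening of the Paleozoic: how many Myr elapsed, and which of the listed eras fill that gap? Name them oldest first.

2261.2 million years; Neoarchean, Paleoproterozoic, Mesoproterozoic, Neoproterozoic

End of Mesoarchean = 2800 Ma; start of Paleozoic = 538.8 Ma.
Gap = 2800 − 538.8 = 2261.2 Myr.
Eras wholly inside 2800–538.8 Ma: Neoarchean (2800–2500), Paleoproterozoic (2500–1600), Mesoproterozoic (1600–1000), Neoproterozoic (1000–538.8).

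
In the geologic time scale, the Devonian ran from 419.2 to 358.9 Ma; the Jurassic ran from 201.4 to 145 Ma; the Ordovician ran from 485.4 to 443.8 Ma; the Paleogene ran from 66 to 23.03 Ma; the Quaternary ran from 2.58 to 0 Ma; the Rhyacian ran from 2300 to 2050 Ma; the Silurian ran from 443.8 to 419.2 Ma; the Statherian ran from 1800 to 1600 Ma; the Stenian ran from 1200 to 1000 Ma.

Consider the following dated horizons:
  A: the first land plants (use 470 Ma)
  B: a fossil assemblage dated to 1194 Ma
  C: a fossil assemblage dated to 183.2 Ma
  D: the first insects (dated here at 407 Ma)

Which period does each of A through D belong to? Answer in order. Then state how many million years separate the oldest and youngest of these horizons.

A — Ordovician; B — Stenian; C — Jurassic; D — Devonian; span 1010.8 million years

Match each age against the start–end ranges in the excerpt: A = 470 Ma → Ordovician (485.4–443.8); B = 1194 Ma → Stenian (1200–1000); C = 183.2 Ma → Jurassic (201.4–145); D = 407 Ma → Devonian (419.2–358.9).
The largest age is 1194 Ma and the smallest is 183.2 Ma; their difference is 1010.8 Myr.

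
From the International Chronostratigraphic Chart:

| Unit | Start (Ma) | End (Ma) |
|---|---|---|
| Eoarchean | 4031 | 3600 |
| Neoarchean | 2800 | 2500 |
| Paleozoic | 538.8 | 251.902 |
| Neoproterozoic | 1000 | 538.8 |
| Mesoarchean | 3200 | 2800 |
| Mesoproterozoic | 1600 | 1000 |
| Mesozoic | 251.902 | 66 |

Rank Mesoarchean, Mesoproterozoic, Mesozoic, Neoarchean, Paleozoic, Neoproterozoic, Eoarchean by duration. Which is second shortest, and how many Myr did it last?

Durations: Mesoarchean 400; Mesoproterozoic 600; Mesozoic 185.902; Neoarchean 300; Paleozoic 286.898; Neoproterozoic 461.2; Eoarchean 431 Myr.
Sorted shortest-first: Mesozoic (185.902), Paleozoic (286.898), Neoarchean (300), Mesoarchean (400), Eoarchean (431), Neoproterozoic (461.2), Mesoproterozoic (600).
The second shortest is Paleozoic at 286.898 Myr.

Paleozoic, 286.898 million years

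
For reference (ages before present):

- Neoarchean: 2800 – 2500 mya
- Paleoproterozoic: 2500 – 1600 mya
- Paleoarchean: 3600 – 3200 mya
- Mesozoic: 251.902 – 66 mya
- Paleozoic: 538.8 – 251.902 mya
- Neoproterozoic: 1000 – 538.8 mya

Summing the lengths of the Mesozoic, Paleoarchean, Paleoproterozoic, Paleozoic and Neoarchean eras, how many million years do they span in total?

Duration is start − end for each: (251.902 − 66) + (3600 − 3200) + (2500 − 1600) + (538.8 − 251.902) + (2800 − 2500).
That is 185.902 + 400 + 900 + 286.898 + 300, which totals 2072.8 million years.

2072.8 million years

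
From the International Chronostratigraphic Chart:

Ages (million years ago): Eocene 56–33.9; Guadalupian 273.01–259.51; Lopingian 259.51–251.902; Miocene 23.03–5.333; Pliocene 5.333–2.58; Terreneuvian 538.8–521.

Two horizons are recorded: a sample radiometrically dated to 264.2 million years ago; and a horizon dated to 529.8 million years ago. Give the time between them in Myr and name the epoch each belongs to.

265.6 million years apart; the first in the Guadalupian, the second in the Terreneuvian

Elapsed time: 529.8 − 264.2 = 265.6 Myr.
264.2 Ma lies within 273.01–259.51 Ma: Guadalupian.
529.8 Ma lies within 538.8–521 Ma: Terreneuvian.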